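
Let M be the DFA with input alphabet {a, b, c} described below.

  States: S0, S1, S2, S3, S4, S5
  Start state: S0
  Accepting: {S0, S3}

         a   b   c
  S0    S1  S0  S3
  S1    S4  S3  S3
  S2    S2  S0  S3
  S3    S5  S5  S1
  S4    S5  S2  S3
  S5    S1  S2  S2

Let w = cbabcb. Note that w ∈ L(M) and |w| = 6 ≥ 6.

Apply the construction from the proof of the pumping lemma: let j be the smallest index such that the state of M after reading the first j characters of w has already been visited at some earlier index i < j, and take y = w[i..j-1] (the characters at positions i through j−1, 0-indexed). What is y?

State sequence: S0 -c-> S3 -b-> S5 -a-> S1 -b-> S3 -c-> S1 -b-> S3
First repeat at step 4: S3 was already visited.

So i = 1, j = 4, giving x = w[0:1] = c, y = w[1:4] = bab, z = w[4:6] = cb.
Check: |xy| = 4 ≤ 6 and |y| = 3 ≥ 1. Reading y takes M from S3 back to S3, so every xyⁱz is accepted.
The DFA has 6 states, so the proof of the pumping lemma guarantees a repeated state among the first 6+1 visited; the segment between the two visits is the pumpable y.

bab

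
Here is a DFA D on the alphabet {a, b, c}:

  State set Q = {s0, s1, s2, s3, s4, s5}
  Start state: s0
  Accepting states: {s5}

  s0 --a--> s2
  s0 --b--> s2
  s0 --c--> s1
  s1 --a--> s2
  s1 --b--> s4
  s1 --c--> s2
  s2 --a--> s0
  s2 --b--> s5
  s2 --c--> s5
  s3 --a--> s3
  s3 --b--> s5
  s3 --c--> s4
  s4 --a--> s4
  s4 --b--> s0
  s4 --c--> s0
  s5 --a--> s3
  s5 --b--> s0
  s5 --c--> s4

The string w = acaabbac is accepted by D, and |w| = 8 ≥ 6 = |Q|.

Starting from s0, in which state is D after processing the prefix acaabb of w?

Run of D on the first 6 characters of w = a c a a b b:
  step 0: s0  (start)
  step 1: s2  (read a: s0→s2)
  step 2: s5  (read c: s2→s5)
  step 3: s3  (read a: s5→s3)
  step 4: s3  (read a: s3→s3)
  step 5: s5  (read b: s3→s5)
  step 6: s0  (read b: s5→s0)

After reading 6 characters, D is in state s0.

s0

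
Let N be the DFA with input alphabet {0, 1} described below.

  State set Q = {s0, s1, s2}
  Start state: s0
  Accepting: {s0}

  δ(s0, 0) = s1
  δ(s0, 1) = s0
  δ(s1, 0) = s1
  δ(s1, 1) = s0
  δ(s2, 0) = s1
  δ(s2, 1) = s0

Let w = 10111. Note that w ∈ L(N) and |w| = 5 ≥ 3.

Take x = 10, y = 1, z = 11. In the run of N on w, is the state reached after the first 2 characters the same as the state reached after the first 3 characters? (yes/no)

no

State sequence: s0 -1-> s0 -0-> s1 -1-> s0

After x (step 2): s1. After xy (step 3): s0.
They differ (s1 ≠ s0), so y is not a cycle from the state after x; this split is not the one the pumping-lemma construction produces, and pumping y need not keep the string in L(N).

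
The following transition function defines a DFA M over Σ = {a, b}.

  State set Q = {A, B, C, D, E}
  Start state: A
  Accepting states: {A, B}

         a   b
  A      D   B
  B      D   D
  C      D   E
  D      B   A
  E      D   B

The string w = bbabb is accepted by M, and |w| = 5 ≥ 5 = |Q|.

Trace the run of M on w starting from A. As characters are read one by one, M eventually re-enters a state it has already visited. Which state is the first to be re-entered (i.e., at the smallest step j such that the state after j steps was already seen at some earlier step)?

Run of M on w = b b a b b:
  step 0: A  (start)
  step 1: B  (read b: A→B)
  step 2: D  (read b: B→D)
  step 3: B  (read a: D→B)   ← first repeat (B seen earlier)
  step 4: D  (read b: B→D)
  step 5: A  (read b: D→A)

The earliest repeat is at step j = 3: M is in B, which it already visited at step i = 1.
Since M has 5 states, any run of length ≥ 5 visits 5+1 states, so by pigeonhole some state repeats within the first 5 steps — that repeat gives the pumpable loop.

B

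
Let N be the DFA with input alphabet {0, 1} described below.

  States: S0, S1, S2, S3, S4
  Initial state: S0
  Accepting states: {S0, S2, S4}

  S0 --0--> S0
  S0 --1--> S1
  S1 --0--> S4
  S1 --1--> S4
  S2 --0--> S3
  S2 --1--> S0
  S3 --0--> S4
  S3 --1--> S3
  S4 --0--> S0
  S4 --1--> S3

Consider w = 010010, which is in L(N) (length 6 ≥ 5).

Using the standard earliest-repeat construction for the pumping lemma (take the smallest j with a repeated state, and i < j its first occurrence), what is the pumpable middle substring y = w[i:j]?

State sequence: S0 -0-> S0 -1-> S1 -0-> S4 -0-> S0 -1-> S1 -0-> S4
First repeat at step 1: S0 was already visited.

So i = 0, j = 1, giving x = w[0:0] = ε, y = w[0:1] = 0, z = w[1:6] = 10010.
Check: |xy| = 1 ≤ 5 and |y| = 1 ≥ 1. Reading y takes N from S0 back to S0, so every xyⁱz is accepted.
Pumping length from the standard proof: p = 5 (the number of states). The repeated state found above gives |xy| = j ≤ 5 and |y| = j − i ≥ 1.

0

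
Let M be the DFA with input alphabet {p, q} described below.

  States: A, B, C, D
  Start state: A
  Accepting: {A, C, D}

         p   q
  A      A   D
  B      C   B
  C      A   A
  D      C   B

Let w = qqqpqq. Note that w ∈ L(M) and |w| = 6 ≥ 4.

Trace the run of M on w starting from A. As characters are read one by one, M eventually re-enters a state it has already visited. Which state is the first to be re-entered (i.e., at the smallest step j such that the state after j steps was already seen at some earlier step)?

B

State sequence: A -q-> D -q-> B -q-> B -p-> C -q-> A -q-> D
First repeat at step 3: B was already visited.

The earliest repeat is at step j = 3: M is in B, which it already visited at step i = 2.
The DFA has 4 states, so the proof of the pumping lemma guarantees a repeated state among the first 4+1 visited; the segment between the two visits is the pumpable y.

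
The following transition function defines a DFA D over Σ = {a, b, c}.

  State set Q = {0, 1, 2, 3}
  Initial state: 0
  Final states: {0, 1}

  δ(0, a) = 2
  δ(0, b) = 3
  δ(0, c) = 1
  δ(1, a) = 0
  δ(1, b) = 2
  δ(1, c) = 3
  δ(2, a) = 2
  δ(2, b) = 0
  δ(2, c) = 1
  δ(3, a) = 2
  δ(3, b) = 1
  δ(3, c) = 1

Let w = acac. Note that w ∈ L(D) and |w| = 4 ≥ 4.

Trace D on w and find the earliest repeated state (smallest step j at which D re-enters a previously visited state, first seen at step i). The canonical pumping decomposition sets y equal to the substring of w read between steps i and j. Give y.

aca

State sequence: 0 -a-> 2 -c-> 1 -a-> 0 -c-> 1
First repeat at step 3: 0 was already visited.

So i = 0, j = 3, giving x = w[0:0] = ε, y = w[0:3] = aca, z = w[3:4] = c.
Check: |xy| = 3 ≤ 4 and |y| = 3 ≥ 1. Reading y takes D from 0 back to 0, so every xyⁱz is accepted.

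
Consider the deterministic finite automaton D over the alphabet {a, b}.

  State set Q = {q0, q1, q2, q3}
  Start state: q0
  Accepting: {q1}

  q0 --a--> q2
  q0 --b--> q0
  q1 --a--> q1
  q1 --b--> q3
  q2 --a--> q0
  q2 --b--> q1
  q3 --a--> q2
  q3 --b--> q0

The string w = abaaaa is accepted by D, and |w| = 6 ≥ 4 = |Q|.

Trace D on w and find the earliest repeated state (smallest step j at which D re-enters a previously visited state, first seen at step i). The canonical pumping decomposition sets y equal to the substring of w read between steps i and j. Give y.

a

Run of D on w = a b a a a a:
  step 0: q0  (start)
  step 1: q2  (read a: q0→q2)
  step 2: q1  (read b: q2→q1)
  step 3: q1  (read a: q1→q1)   ← first repeat (q1 seen earlier)
  step 4: q1  (read a: q1→q1)
  step 5: q1  (read a: q1→q1)
  step 6: q1  (read a: q1→q1)

So i = 2, j = 3, giving x = w[0:2] = ab, y = w[2:3] = a, z = w[3:6] = aaa.
Check: |xy| = 3 ≤ 4 and |y| = 1 ≥ 1. Reading y takes D from q1 back to q1, so every xyⁱz is accepted.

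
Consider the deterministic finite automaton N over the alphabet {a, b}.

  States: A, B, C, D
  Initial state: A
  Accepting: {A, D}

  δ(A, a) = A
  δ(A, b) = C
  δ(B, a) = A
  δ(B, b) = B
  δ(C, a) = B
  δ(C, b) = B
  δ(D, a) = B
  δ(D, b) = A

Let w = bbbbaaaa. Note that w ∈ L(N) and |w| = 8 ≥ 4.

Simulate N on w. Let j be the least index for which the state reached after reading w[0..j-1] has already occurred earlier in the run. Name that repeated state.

B

State sequence: A -b-> C -b-> B -b-> B -b-> B -a-> A -a-> A -a-> A -a-> A
First repeat at step 3: B was already visited.

The earliest repeat is at step j = 3: N is in B, which it already visited at step i = 2.
With |Q| = 4, pigeonhole forces a state repeat no later than step 4; the substring read between the first and second visits to that state can be pumped.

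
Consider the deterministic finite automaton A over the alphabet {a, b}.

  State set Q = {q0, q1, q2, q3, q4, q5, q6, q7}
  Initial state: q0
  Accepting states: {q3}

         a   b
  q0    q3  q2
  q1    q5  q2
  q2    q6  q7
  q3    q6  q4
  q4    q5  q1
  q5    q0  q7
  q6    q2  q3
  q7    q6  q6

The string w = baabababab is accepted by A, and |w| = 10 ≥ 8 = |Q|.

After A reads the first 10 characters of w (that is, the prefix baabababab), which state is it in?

q3

State sequence: q0 -b-> q2 -a-> q6 -a-> q2 -b-> q7 -a-> q6 -b-> q3 -a-> q6 -b-> q3 -a-> q6 -b-> q3

After reading 10 characters, A is in state q3.
(This kind of state-tracing is the core of the pumping-lemma construction: with 8 states, pigeonhole forces a repeat within the first 8 steps.)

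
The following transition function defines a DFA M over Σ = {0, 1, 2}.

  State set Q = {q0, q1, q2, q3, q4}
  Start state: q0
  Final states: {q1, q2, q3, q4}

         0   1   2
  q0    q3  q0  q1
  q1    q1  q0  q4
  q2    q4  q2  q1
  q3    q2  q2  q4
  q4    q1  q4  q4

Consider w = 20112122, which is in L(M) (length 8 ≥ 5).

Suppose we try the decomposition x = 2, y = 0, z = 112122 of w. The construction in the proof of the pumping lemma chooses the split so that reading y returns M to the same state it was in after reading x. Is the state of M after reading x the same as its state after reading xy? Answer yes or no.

State sequence: q0 -2-> q1 -0-> q1

After x (step 1): q1. After xy (step 2): q1.
They match, so y = 0 drives M around a cycle from q1 back to itself; pumping y any number of times keeps M in q1 before reading z, and xyⁱz ∈ L(M) for every i ≥ 0.

yes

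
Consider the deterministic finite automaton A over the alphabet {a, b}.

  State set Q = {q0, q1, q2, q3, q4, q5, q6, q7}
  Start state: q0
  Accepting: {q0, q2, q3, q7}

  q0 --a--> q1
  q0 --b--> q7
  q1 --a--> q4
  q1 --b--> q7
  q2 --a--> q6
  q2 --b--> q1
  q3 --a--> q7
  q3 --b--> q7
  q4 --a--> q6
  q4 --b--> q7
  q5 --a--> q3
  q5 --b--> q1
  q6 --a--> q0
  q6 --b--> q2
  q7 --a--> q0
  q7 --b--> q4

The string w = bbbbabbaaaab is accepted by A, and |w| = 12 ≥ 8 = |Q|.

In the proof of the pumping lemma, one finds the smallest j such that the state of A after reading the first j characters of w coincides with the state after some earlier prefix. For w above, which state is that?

q7

Run of A on w = b b b b a b b a a a a b:
  step 0: q0  (start)
  step 1: q7  (read b: q0→q7)
  step 2: q4  (read b: q7→q4)
  step 3: q7  (read b: q4→q7)   ← first repeat (q7 seen earlier)
  step 4: q4  (read b: q7→q4)
  step 5: q6  (read a: q4→q6)
  step 6: q2  (read b: q6→q2)
  step 7: q1  (read b: q2→q1)
  step 8: q4  (read a: q1→q4)
  step 9: q6  (read a: q4→q6)
  step 10: q0  (read a: q6→q0)
  step 11: q1  (read a: q0→q1)
  step 12: q7  (read b: q1→q7)

The earliest repeat is at step j = 3: A is in q7, which it already visited at step i = 1.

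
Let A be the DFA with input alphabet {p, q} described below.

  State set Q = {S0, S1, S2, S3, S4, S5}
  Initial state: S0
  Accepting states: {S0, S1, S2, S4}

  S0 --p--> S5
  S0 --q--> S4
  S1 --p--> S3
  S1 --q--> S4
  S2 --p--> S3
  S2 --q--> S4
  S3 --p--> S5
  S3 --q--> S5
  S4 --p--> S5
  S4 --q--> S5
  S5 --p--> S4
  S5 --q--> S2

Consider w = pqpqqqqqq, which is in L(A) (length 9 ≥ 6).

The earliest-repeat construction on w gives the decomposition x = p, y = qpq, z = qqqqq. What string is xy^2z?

xy^2z = p·qpq·qpq·qqqqq = pqpqqpqqqqqq.
Reading y = qpq takes A from S5 back to S5, so after x·y·y the machine is still in S5, and z then leads to the accepting state S4. Hence pqpqqpqqqqqq ∈ L(A).

pqpqqpqqqqqq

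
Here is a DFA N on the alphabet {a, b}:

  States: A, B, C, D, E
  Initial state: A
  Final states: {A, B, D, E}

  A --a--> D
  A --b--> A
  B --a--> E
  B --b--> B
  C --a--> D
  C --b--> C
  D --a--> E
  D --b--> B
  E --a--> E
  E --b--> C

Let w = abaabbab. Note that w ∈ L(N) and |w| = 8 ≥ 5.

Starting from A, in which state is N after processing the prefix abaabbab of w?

Run of N on the first 8 characters of w = a b a a b b a b:
  step 0: A  (start)
  step 1: D  (read a: A→D)
  step 2: B  (read b: D→B)
  step 3: E  (read a: B→E)
  step 4: E  (read a: E→E)
  step 5: C  (read b: E→C)
  step 6: C  (read b: C→C)
  step 7: D  (read a: C→D)
  step 8: B  (read b: D→B)

After reading 8 characters, N is in state B.

B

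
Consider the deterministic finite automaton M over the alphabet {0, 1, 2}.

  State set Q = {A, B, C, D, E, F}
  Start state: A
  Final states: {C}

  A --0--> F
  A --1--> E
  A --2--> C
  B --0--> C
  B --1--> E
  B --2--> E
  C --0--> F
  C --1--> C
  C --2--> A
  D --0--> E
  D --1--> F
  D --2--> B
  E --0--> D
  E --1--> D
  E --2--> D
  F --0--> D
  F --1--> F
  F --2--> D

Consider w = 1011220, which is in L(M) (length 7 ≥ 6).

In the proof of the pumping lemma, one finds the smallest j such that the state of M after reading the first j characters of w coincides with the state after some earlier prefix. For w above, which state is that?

F

Run of M on w = 1 0 1 1 2 2 0:
  step 0: A  (start)
  step 1: E  (read 1: A→E)
  step 2: D  (read 0: E→D)
  step 3: F  (read 1: D→F)
  step 4: F  (read 1: F→F)   ← first repeat (F seen earlier)
  step 5: D  (read 2: F→D)
  step 6: B  (read 2: D→B)
  step 7: C  (read 0: B→C)

The earliest repeat is at step j = 4: M is in F, which it already visited at step i = 3.
With |Q| = 6, pigeonhole forces a state repeat no later than step 6; the substring read between the first and second visits to that state can be pumped.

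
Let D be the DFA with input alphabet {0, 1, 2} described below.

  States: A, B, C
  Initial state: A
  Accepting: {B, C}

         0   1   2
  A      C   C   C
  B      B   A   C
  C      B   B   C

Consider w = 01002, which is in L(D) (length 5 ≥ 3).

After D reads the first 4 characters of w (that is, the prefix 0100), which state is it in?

B

Run of D on the first 4 characters of w = 0 1 0 0:
  step 0: A  (start)
  step 1: C  (read 0: A→C)
  step 2: B  (read 1: C→B)
  step 3: B  (read 0: B→B)
  step 4: B  (read 0: B→B)

After reading 4 characters, D is in state B.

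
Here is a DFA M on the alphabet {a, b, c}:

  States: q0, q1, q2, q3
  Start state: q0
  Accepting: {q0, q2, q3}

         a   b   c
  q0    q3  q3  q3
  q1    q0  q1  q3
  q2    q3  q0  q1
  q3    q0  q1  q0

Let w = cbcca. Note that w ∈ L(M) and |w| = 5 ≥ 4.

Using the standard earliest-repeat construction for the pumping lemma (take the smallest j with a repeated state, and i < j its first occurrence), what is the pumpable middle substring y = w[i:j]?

Run of M on w = c b c c a:
  step 0: q0  (start)
  step 1: q3  (read c: q0→q3)
  step 2: q1  (read b: q3→q1)
  step 3: q3  (read c: q1→q3)   ← first repeat (q3 seen earlier)
  step 4: q0  (read c: q3→q0)
  step 5: q3  (read a: q0→q3)

So i = 1, j = 3, giving x = w[0:1] = c, y = w[1:3] = bc, z = w[3:5] = ca.
Check: |xy| = 3 ≤ 4 and |y| = 2 ≥ 1. Reading y takes M from q3 back to q3, so every xyⁱz is accepted.

bc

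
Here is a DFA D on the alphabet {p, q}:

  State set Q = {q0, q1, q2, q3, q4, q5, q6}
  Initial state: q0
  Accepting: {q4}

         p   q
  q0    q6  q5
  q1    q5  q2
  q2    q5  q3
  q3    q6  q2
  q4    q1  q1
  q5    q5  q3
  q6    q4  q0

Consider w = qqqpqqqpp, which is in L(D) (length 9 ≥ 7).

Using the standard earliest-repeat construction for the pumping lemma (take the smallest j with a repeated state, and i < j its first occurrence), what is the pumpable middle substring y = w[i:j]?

Run of D on w = q q q p q q q p p:
  step 0: q0  (start)
  step 1: q5  (read q: q0→q5)
  step 2: q3  (read q: q5→q3)
  step 3: q2  (read q: q3→q2)
  step 4: q5  (read p: q2→q5)   ← first repeat (q5 seen earlier)
  step 5: q3  (read q: q5→q3)
  step 6: q2  (read q: q3→q2)
  step 7: q3  (read q: q2→q3)
  step 8: q6  (read p: q3→q6)
  step 9: q4  (read p: q6→q4)

So i = 1, j = 4, giving x = w[0:1] = q, y = w[1:4] = qqp, z = w[4:9] = qqqpp.
Check: |xy| = 4 ≤ 7 and |y| = 3 ≥ 1. Reading y takes D from q5 back to q5, so every xyⁱz is accepted.
With |Q| = 7, pigeonhole forces a state repeat no later than step 7; the substring read between the first and second visits to that state can be pumped.

qqp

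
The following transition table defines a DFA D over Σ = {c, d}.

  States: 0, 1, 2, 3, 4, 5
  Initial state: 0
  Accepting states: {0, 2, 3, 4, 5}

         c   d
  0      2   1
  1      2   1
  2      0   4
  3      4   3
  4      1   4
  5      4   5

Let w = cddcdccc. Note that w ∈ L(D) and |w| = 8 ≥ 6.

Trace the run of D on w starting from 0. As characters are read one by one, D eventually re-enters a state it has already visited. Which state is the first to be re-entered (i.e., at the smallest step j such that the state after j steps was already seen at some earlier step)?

Run of D on w = c d d c d c c c:
  step 0: 0  (start)
  step 1: 2  (read c: 0→2)
  step 2: 4  (read d: 2→4)
  step 3: 4  (read d: 4→4)   ← first repeat (4 seen earlier)
  step 4: 1  (read c: 4→1)
  step 5: 1  (read d: 1→1)
  step 6: 2  (read c: 1→2)
  step 7: 0  (read c: 2→0)
  step 8: 2  (read c: 0→2)

The earliest repeat is at step j = 3: D is in 4, which it already visited at step i = 2.

4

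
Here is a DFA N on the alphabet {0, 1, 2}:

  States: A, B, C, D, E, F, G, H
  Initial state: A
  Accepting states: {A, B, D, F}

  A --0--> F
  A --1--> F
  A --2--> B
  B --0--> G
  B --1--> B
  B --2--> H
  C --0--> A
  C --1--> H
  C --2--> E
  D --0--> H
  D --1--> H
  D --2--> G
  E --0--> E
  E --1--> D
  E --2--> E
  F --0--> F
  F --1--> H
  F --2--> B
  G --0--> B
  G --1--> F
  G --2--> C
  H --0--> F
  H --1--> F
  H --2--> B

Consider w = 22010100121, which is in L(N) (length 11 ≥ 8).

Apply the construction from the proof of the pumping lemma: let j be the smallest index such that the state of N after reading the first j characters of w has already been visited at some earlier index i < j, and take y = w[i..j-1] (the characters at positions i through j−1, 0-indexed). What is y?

01

Run of N on w = 2 2 0 1 0 1 0 0 1 2 1:
  step 0: A  (start)
  step 1: B  (read 2: A→B)
  step 2: H  (read 2: B→H)
  step 3: F  (read 0: H→F)
  step 4: H  (read 1: F→H)   ← first repeat (H seen earlier)
  step 5: F  (read 0: H→F)
  step 6: H  (read 1: F→H)
  step 7: F  (read 0: H→F)
  step 8: F  (read 0: F→F)
  step 9: H  (read 1: F→H)
  step 10: B  (read 2: H→B)
  step 11: B  (read 1: B→B)

So i = 2, j = 4, giving x = w[0:2] = 22, y = w[2:4] = 01, z = w[4:11] = 0100121.
Check: |xy| = 4 ≤ 8 and |y| = 2 ≥ 1. Reading y takes N from H back to H, so every xyⁱz is accepted.
With |Q| = 8, pigeonhole forces a state repeat no later than step 8; the substring read between the first and second visits to that state can be pumped.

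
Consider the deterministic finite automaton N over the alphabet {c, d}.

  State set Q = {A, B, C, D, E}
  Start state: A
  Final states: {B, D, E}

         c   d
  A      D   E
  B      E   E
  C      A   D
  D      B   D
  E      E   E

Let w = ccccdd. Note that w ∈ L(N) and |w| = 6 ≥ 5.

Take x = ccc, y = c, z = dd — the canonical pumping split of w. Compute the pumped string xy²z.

cccccdd

xy^2z = ccc·c·c·dd = cccccdd.
Reading y = c takes N from E back to E, so after x·y·y the machine is still in E, and z then leads to the accepting state E. Hence cccccdd ∈ L(N).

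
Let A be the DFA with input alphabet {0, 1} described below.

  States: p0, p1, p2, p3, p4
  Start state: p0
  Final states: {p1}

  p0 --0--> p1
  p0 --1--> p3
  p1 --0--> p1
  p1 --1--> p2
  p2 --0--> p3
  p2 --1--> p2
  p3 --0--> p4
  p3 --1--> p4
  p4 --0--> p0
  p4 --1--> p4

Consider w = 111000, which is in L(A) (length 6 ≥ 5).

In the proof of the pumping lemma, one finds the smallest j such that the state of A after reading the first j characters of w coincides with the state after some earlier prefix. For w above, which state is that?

p4

State sequence: p0 -1-> p3 -1-> p4 -1-> p4 -0-> p0 -0-> p1 -0-> p1
First repeat at step 3: p4 was already visited.

The earliest repeat is at step j = 3: A is in p4, which it already visited at step i = 2.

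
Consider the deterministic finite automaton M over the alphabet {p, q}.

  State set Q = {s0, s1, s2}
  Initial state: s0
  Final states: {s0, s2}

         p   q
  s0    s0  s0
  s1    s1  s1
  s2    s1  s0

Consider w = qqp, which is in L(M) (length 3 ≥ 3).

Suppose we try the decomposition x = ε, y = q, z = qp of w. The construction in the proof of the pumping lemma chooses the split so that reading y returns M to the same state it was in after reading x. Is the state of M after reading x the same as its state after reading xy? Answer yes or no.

yes

Run of M on the first 1 characters of w = q:
  step 0: s0  (start)
  step 1: s0  (read q: s0→s0)

After x (step 0): s0. After xy (step 1): s0.
They match, so y = q drives M around a cycle from s0 back to itself; pumping y any number of times keeps M in s0 before reading z, and xyⁱz ∈ L(M) for every i ≥ 0.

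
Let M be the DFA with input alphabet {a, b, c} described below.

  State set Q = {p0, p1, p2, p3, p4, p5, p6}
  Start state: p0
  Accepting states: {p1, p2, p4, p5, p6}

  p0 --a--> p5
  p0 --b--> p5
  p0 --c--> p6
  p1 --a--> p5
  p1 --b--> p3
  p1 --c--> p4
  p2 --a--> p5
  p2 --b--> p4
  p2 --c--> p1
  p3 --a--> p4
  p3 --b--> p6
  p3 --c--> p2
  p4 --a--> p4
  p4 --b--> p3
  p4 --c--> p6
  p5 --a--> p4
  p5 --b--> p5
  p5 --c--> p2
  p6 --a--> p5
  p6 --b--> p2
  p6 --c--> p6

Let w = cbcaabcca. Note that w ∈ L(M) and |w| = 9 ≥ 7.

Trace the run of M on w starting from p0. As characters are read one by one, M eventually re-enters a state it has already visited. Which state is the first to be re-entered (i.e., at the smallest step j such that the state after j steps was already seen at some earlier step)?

Run of M on w = c b c a a b c c a:
  step 0: p0  (start)
  step 1: p6  (read c: p0→p6)
  step 2: p2  (read b: p6→p2)
  step 3: p1  (read c: p2→p1)
  step 4: p5  (read a: p1→p5)
  step 5: p4  (read a: p5→p4)
  step 6: p3  (read b: p4→p3)
  step 7: p2  (read c: p3→p2)   ← first repeat (p2 seen earlier)
  step 8: p1  (read c: p2→p1)
  step 9: p5  (read a: p1→p5)

The earliest repeat is at step j = 7: M is in p2, which it already visited at step i = 2.
With |Q| = 7, pigeonhole forces a state repeat no later than step 7; the substring read between the first and second visits to that state can be pumped.

p2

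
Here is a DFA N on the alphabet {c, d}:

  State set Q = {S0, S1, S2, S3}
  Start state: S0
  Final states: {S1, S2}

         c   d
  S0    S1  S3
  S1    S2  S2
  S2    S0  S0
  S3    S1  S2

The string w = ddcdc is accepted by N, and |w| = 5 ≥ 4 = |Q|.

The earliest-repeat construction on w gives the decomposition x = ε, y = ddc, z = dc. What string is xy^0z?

xy⁰z = xz = ε·dc = dc.
Reading y = ddc takes N from S0 back to S0, so after x the machine is still in S0, and z then leads to the accepting state S1. Hence dc ∈ L(N).

dc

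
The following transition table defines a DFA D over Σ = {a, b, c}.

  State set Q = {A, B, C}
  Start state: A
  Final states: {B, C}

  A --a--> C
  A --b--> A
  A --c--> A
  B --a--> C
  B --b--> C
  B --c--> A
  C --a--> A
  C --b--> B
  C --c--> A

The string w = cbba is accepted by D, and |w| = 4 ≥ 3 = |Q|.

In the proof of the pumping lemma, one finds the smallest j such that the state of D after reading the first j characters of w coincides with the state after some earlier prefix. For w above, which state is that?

Run of D on w = c b b a:
  step 0: A  (start)
  step 1: A  (read c: A→A)   ← first repeat (A seen earlier)
  step 2: A  (read b: A→A)
  step 3: A  (read b: A→A)
  step 4: C  (read a: A→C)

The earliest repeat is at step j = 1: D is in A, which it already visited at step i = 0.

A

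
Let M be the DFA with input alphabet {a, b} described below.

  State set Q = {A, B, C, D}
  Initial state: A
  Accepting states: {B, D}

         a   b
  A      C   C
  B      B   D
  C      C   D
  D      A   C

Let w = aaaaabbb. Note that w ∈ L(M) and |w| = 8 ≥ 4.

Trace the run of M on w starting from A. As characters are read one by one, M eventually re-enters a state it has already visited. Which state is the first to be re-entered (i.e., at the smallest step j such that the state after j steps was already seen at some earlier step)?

Run of M on w = a a a a a b b b:
  step 0: A  (start)
  step 1: C  (read a: A→C)
  step 2: C  (read a: C→C)   ← first repeat (C seen earlier)
  step 3: C  (read a: C→C)
  step 4: C  (read a: C→C)
  step 5: C  (read a: C→C)
  step 6: D  (read b: C→D)
  step 7: C  (read b: D→C)
  step 8: D  (read b: C→D)

The earliest repeat is at step j = 2: M is in C, which it already visited at step i = 1.
The DFA has 4 states, so the proof of the pumping lemma guarantees a repeated state among the first 4+1 visited; the segment between the two visits is the pumpable y.

C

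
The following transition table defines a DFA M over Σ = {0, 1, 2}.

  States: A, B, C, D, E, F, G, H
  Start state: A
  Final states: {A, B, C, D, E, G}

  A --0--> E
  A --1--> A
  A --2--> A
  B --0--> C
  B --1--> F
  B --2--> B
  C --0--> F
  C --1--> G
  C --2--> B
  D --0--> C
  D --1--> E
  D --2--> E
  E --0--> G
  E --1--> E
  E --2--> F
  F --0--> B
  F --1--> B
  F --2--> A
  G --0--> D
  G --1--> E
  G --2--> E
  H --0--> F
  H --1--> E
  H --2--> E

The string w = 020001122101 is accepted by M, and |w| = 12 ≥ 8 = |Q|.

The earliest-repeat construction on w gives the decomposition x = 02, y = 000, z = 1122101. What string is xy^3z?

xy^3z = 02·000·000·000·1122101 = 020000000001122101.
Reading y = 000 takes M from F back to F, so after x·y·y·y the machine is still in F, and z then leads to the accepting state E. Hence 020000000001122101 ∈ L(M).

020000000001122101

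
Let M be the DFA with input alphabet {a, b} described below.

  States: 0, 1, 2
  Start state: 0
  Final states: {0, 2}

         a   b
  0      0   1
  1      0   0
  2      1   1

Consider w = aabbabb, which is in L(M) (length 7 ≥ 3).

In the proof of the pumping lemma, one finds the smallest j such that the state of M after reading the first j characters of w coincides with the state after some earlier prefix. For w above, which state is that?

State sequence: 0 -a-> 0 -a-> 0 -b-> 1 -b-> 0 -a-> 0 -b-> 1 -b-> 0
First repeat at step 1: 0 was already visited.

The earliest repeat is at step j = 1: M is in 0, which it already visited at step i = 0.
The DFA has 3 states, so the proof of the pumping lemma guarantees a repeated state among the first 3+1 visited; the segment between the two visits is the pumpable y.

0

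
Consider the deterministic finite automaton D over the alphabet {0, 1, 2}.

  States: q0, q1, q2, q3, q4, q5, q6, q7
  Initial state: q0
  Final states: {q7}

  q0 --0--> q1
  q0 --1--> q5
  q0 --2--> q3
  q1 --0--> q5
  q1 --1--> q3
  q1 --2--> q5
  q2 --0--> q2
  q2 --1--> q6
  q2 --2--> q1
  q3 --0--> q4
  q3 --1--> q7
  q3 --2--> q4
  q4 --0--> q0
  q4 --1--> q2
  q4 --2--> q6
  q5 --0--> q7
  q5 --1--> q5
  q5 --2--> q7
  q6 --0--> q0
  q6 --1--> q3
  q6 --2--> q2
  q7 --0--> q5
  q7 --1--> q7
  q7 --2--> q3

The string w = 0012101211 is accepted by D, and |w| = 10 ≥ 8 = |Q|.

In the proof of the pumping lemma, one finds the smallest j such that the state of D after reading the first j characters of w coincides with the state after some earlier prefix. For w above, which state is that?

q5

Run of D on w = 0 0 1 2 1 0 1 2 1 1:
  step 0: q0  (start)
  step 1: q1  (read 0: q0→q1)
  step 2: q5  (read 0: q1→q5)
  step 3: q5  (read 1: q5→q5)   ← first repeat (q5 seen earlier)
  step 4: q7  (read 2: q5→q7)
  step 5: q7  (read 1: q7→q7)
  step 6: q5  (read 0: q7→q5)
  step 7: q5  (read 1: q5→q5)
  step 8: q7  (read 2: q5→q7)
  step 9: q7  (read 1: q7→q7)
  step 10: q7  (read 1: q7→q7)

The earliest repeat is at step j = 3: D is in q5, which it already visited at step i = 2.
With |Q| = 8, pigeonhole forces a state repeat no later than step 8; the substring read between the first and second visits to that state can be pumped.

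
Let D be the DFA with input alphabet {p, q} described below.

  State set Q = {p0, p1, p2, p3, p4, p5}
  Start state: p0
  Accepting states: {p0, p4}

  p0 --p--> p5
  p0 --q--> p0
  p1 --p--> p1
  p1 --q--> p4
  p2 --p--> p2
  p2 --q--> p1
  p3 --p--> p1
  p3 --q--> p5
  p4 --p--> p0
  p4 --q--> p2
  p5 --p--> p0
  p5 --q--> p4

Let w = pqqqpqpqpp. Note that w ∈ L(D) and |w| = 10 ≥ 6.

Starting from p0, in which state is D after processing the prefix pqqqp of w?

p1

Run of D on the first 5 characters of w = p q q q p:
  step 0: p0  (start)
  step 1: p5  (read p: p0→p5)
  step 2: p4  (read q: p5→p4)
  step 3: p2  (read q: p4→p2)
  step 4: p1  (read q: p2→p1)
  step 5: p1  (read p: p1→p1)

After reading 5 characters, D is in state p1.
(This kind of state-tracing is the core of the pumping-lemma construction: with 6 states, pigeonhole forces a repeat within the first 6 steps.)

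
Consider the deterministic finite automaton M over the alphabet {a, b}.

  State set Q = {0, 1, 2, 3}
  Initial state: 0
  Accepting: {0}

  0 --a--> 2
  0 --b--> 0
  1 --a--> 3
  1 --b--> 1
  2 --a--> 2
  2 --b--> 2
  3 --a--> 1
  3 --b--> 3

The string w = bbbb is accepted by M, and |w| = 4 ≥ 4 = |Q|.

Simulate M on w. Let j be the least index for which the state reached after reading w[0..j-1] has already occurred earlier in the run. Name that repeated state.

0

State sequence: 0 -b-> 0 -b-> 0 -b-> 0 -b-> 0
First repeat at step 1: 0 was already visited.

The earliest repeat is at step j = 1: M is in 0, which it already visited at step i = 0.
Pumping length from the standard proof: p = 4 (the number of states). The repeated state found above gives |xy| = j ≤ 4 and |y| = j − i ≥ 1.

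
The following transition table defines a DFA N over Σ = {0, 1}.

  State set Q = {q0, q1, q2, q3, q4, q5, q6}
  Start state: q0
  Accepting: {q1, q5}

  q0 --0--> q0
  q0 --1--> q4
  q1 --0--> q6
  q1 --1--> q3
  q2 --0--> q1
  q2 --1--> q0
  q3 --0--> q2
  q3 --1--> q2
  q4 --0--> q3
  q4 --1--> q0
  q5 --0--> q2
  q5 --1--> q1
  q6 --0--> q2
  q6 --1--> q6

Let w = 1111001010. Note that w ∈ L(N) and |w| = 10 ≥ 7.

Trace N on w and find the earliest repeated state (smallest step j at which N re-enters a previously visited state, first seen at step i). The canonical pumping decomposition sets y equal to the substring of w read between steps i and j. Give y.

11

Run of N on w = 1 1 1 1 0 0 1 0 1 0:
  step 0: q0  (start)
  step 1: q4  (read 1: q0→q4)
  step 2: q0  (read 1: q4→q0)   ← first repeat (q0 seen earlier)
  step 3: q4  (read 1: q0→q4)
  step 4: q0  (read 1: q4→q0)
  step 5: q0  (read 0: q0→q0)
  step 6: q0  (read 0: q0→q0)
  step 7: q4  (read 1: q0→q4)
  step 8: q3  (read 0: q4→q3)
  step 9: q2  (read 1: q3→q2)
  step 10: q1  (read 0: q2→q1)

So i = 0, j = 2, giving x = w[0:0] = ε, y = w[0:2] = 11, z = w[2:10] = 11001010.
Check: |xy| = 2 ≤ 7 and |y| = 2 ≥ 1. Reading y takes N from q0 back to q0, so every xyⁱz is accepted.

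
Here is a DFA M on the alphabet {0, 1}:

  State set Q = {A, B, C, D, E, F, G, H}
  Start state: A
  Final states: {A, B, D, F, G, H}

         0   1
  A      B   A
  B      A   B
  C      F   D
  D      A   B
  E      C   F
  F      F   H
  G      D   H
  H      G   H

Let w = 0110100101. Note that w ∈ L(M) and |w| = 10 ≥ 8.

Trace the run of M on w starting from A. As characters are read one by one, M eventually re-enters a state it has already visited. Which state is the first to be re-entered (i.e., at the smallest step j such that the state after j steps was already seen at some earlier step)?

B

State sequence: A -0-> B -1-> B -1-> B -0-> A -1-> A -0-> B -0-> A -1-> A -0-> B -1-> B
First repeat at step 2: B was already visited.

The earliest repeat is at step j = 2: M is in B, which it already visited at step i = 1.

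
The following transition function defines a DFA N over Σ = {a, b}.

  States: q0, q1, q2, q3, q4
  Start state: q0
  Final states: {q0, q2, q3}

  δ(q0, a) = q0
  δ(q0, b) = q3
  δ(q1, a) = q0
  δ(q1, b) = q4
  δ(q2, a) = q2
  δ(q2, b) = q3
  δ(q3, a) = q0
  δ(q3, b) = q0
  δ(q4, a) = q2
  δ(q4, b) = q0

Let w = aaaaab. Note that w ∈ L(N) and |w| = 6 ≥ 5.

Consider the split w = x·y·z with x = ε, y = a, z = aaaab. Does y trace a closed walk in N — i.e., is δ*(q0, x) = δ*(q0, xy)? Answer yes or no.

Run of N on the first 1 characters of w = a:
  step 0: q0  (start)
  step 1: q0  (read a: q0→q0)

After x (step 0): q0. After xy (step 1): q0.
They match, so y = a drives N around a cycle from q0 back to itself; pumping y any number of times keeps N in q0 before reading z, and xyⁱz ∈ L(N) for every i ≥ 0.

yes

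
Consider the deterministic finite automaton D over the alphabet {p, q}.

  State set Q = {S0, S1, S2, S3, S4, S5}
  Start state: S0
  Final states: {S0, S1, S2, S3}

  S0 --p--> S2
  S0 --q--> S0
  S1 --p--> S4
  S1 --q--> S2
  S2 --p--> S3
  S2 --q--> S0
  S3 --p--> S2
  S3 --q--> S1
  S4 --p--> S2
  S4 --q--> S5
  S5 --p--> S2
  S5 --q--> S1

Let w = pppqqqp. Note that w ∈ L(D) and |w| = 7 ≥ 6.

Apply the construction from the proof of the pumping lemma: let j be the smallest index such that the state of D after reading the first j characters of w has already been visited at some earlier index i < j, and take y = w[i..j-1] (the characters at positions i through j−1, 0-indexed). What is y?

State sequence: S0 -p-> S2 -p-> S3 -p-> S2 -q-> S0 -q-> S0 -q-> S0 -p-> S2
First repeat at step 3: S2 was already visited.

So i = 1, j = 3, giving x = w[0:1] = p, y = w[1:3] = pp, z = w[3:7] = qqqp.
Check: |xy| = 3 ≤ 6 and |y| = 2 ≥ 1. Reading y takes D from S2 back to S2, so every xyⁱz is accepted.
The DFA has 6 states, so the proof of the pumping lemma guarantees a repeated state among the first 6+1 visited; the segment between the two visits is the pumpable y.

pp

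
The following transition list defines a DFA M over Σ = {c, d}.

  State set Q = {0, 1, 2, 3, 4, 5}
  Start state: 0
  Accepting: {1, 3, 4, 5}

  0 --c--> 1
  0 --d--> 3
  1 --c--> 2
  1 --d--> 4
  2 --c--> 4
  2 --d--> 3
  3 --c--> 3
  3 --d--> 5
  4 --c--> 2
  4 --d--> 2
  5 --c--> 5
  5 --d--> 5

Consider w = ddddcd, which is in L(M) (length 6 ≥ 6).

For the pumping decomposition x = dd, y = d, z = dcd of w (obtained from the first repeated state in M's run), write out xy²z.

xy^2z = dd·d·d·dcd = dddddcd.
Reading y = d takes M from 5 back to 5, so after x·y·y the machine is still in 5, and z then leads to the accepting state 5. Hence dddddcd ∈ L(M).

dddddcd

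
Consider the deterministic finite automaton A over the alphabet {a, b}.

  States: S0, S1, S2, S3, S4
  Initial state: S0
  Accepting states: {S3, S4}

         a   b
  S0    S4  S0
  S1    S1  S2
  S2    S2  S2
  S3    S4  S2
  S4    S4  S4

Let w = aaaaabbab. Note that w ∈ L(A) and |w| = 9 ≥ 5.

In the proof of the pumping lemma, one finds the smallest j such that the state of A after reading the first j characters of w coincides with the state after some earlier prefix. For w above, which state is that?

State sequence: S0 -a-> S4 -a-> S4 -a-> S4 -a-> S4 -a-> S4 -b-> S4 -b-> S4 -a-> S4 -b-> S4
First repeat at step 2: S4 was already visited.

The earliest repeat is at step j = 2: A is in S4, which it already visited at step i = 1.
With |Q| = 5, pigeonhole forces a state repeat no later than step 5; the substring read between the first and second visits to that state can be pumped.

S4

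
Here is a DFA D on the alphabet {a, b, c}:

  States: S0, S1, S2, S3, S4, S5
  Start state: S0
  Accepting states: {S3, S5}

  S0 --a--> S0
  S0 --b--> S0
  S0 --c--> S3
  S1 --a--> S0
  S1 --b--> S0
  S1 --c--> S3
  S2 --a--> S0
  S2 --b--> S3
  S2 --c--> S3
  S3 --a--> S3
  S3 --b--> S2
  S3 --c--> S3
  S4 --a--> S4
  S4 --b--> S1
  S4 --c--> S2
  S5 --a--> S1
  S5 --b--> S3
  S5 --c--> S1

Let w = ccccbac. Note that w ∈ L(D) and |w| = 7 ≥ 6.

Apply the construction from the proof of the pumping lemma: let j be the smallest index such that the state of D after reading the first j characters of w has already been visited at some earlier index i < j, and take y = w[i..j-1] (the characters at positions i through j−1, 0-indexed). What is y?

Run of D on w = c c c c b a c:
  step 0: S0  (start)
  step 1: S3  (read c: S0→S3)
  step 2: S3  (read c: S3→S3)   ← first repeat (S3 seen earlier)
  step 3: S3  (read c: S3→S3)
  step 4: S3  (read c: S3→S3)
  step 5: S2  (read b: S3→S2)
  step 6: S0  (read a: S2→S0)
  step 7: S3  (read c: S0→S3)

So i = 1, j = 2, giving x = w[0:1] = c, y = w[1:2] = c, z = w[2:7] = ccbac.
Check: |xy| = 2 ≤ 6 and |y| = 1 ≥ 1. Reading y takes D from S3 back to S3, so every xyⁱz is accepted.

c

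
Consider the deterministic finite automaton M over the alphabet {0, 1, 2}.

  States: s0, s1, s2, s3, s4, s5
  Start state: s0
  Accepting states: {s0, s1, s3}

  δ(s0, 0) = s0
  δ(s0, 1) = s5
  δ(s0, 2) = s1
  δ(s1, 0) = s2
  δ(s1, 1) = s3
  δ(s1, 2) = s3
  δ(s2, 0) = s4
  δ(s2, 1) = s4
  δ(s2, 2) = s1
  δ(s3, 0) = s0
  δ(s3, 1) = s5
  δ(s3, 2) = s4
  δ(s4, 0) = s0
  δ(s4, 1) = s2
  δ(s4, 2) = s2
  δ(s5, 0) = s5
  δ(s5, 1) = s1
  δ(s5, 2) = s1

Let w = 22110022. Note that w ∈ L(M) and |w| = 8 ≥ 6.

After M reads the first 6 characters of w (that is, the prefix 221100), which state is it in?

Run of M on the first 6 characters of w = 2 2 1 1 0 0:
  step 0: s0  (start)
  step 1: s1  (read 2: s0→s1)
  step 2: s3  (read 2: s1→s3)
  step 3: s5  (read 1: s3→s5)
  step 4: s1  (read 1: s5→s1)
  step 5: s2  (read 0: s1→s2)
  step 6: s4  (read 0: s2→s4)

After reading 6 characters, M is in state s4.

s4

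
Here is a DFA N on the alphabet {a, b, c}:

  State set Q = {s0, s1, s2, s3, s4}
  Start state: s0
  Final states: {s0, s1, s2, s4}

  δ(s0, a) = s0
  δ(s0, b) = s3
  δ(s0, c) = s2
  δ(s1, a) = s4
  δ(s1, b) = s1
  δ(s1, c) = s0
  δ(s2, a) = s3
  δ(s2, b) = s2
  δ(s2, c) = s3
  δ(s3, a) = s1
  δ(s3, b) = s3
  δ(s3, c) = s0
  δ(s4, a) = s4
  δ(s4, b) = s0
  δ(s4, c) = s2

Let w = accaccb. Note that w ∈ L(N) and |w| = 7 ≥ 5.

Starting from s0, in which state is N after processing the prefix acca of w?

State sequence: s0 -a-> s0 -c-> s2 -c-> s3 -a-> s1

After reading 4 characters, N is in state s1.

s1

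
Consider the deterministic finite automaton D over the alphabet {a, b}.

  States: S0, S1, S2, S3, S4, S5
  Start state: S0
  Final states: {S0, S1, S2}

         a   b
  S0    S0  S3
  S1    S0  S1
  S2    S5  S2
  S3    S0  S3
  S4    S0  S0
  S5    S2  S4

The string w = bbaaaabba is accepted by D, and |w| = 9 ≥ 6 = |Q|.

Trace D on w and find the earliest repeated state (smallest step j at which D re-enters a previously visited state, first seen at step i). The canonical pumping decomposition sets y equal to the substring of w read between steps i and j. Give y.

Run of D on w = b b a a a a b b a:
  step 0: S0  (start)
  step 1: S3  (read b: S0→S3)
  step 2: S3  (read b: S3→S3)   ← first repeat (S3 seen earlier)
  step 3: S0  (read a: S3→S0)
  step 4: S0  (read a: S0→S0)
  step 5: S0  (read a: S0→S0)
  step 6: S0  (read a: S0→S0)
  step 7: S3  (read b: S0→S3)
  step 8: S3  (read b: S3→S3)
  step 9: S0  (read a: S3→S0)

So i = 1, j = 2, giving x = w[0:1] = b, y = w[1:2] = b, z = w[2:9] = aaaabba.
Check: |xy| = 2 ≤ 6 and |y| = 1 ≥ 1. Reading y takes D from S3 back to S3, so every xyⁱz is accepted.

b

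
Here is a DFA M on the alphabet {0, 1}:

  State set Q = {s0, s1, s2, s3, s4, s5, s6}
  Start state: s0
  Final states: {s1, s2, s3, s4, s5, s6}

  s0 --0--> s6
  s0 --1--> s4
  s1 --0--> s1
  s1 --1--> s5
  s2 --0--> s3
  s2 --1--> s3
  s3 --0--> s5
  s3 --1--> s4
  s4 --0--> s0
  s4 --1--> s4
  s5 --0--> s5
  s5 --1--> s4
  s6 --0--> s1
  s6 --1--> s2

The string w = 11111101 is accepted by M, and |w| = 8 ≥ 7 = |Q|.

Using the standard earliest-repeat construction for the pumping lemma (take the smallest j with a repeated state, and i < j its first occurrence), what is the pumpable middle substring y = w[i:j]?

Run of M on w = 1 1 1 1 1 1 0 1:
  step 0: s0  (start)
  step 1: s4  (read 1: s0→s4)
  step 2: s4  (read 1: s4→s4)   ← first repeat (s4 seen earlier)
  step 3: s4  (read 1: s4→s4)
  step 4: s4  (read 1: s4→s4)
  step 5: s4  (read 1: s4→s4)
  step 6: s4  (read 1: s4→s4)
  step 7: s0  (read 0: s4→s0)
  step 8: s4  (read 1: s0→s4)

So i = 1, j = 2, giving x = w[0:1] = 1, y = w[1:2] = 1, z = w[2:8] = 111101.
Check: |xy| = 2 ≤ 7 and |y| = 1 ≥ 1. Reading y takes M from s4 back to s4, so every xyⁱz is accepted.

1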